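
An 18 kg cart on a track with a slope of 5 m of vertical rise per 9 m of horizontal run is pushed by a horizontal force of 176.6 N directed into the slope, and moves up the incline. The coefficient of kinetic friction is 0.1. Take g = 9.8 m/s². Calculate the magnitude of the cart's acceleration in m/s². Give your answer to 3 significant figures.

2.48 m/s²

The horizontal push has components F cos 29.05° = 176.6 × 0.8742 = 154.384 N up the incline and F sin 29.05° = 176.6 × 0.4856 = 85.757 N pressing into the surface.
The normal force is therefore N = mg cos 29.05° + F sin 29.05° = 154.209 + 85.757 = 239.966 N, and kinetic friction down the slope is μN = 0.1 × 239.966 = 23.997 N.
Along the incline: F cos 29.05° − mg sin 29.05° − μN = ma, so 154.384 − 85.660 − 23.997 = 18 a, giving a = 2.4848 m/s².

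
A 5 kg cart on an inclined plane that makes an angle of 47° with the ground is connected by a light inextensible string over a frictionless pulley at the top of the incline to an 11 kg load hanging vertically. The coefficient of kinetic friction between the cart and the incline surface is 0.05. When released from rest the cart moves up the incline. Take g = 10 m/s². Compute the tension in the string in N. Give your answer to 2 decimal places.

For the cart on the incline: the weight component along the slope is m₁g sin 47° = 5 × 10 × 0.7314 = 36.570 N and the normal force is N = m₁g cos 47° = 34.100 N.
Kinetic friction opposes the cart's motion up the incline: f = μN = 0.05 × 34.100 = 1.705 N acting down the slope.
Newton's second law for the cart (up-slope positive): T − 36.570 − 1.705 = 5 a. For the hanging load (downward positive): 11 × 10 − T = 11 a.
Adding the two equations eliminates T: 71.725 = 16 a, so a = 4.4828 m/s².
Then from the hanging load's equation, T = 11 × (10 − 4.4828) = 60.689 N.

60.69 N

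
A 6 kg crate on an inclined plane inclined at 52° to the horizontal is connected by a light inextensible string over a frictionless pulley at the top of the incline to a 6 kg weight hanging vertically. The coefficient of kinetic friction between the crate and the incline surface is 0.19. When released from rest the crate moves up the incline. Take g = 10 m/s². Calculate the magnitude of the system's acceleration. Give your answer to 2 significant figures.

0.48 m/s²

For the crate on the incline: the weight component along the slope is m₁g sin 52° = 6 × 10 × 0.7880 = 47.280 N and the normal force is N = m₁g cos 52° = 36.940 N.
Kinetic friction opposes the crate's motion up the incline: f = μN = 0.19 × 36.940 = 7.019 N acting down the slope.
Newton's second law for the crate (up-slope positive): T − 47.280 − 7.019 = 6 a. For the hanging weight (downward positive): 6 × 10 − T = 6 a.
Adding the two equations eliminates T: 5.701 = 12 a, so a = 0.4751 m/s².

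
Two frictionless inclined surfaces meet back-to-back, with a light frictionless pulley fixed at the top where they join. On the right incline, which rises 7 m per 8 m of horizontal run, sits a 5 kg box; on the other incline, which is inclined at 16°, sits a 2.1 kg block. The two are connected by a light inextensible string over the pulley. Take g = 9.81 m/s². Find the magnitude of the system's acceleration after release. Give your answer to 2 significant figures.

Resolve each weight along its own incline: the 5 kg mass has component 5 × 9.81 × sin 41.19° = 32.300 N down its slope, and the 2.1 kg mass has 2.1 × 9.81 × sin 16° = 5.678 N down its slope.
The 5 kg side's 32.300 N exceeds the other side's 5.678 N, so that mass slides down and the 2.1 kg mass slides up. Taking that direction as positive, Newton's second law for the whole system gives 32.300 − 5.678 = (5 + 2.1) a, so a = 26.622 / 7.1 = 3.7496 m/s².

3.7 m/s²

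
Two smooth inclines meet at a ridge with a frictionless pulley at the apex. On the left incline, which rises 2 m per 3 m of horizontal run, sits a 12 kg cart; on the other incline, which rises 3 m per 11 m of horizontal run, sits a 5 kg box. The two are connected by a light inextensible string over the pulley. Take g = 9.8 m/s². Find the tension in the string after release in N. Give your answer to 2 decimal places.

28.29 N

Resolve each weight along its own incline: the 12 kg mass has component 12 × 9.8 × sin 33.69° = 65.233 N down its slope, and the 5 kg mass has 5 × 9.8 × sin 15.26° = 12.893 N down its slope.
The 12 kg side's 65.233 N exceeds the other side's 12.893 N, so that mass slides down and the 5 kg mass slides up. Taking that direction as positive, Newton's second law for the whole system gives 65.233 − 12.893 = (12 + 5) a, so a = 52.340 / 17 = 3.0788 m/s².
For the 5 kg mass (up-slope positive): T − 12.893 = 5 × 3.0788, so T = 28.287 N.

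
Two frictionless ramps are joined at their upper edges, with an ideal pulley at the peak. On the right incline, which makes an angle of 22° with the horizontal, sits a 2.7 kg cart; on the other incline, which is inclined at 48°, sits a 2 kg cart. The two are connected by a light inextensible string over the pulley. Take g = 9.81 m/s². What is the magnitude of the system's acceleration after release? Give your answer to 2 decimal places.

0.99 m/s²

Resolve each weight along its own incline: the 2.7 kg mass has component 2.7 × 9.81 × sin 22° = 9.922 N down its slope, and the 2 kg mass has 2 × 9.81 × sin 48° = 14.581 N down its slope.
The 2 kg side's 14.581 N exceeds the other side's 9.922 N, so that mass slides down and the 2.7 kg mass slides up. Taking that direction as positive, Newton's second law for the whole system gives 14.581 − 9.922 = (2.7 + 2) a, so a = 4.659 / 4.7 = 0.9913 m/s².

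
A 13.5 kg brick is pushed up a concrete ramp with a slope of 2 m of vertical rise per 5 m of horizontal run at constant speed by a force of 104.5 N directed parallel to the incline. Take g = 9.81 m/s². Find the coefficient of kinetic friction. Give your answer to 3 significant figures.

0.450

At constant speed ΣF = 0 along the incline. The applied 104.5 N acts up the slope; the weight component mg sin 21.80° = 49.185 N and kinetic friction μN both act down the slope.
So 104.5 = 49.185 + μ × 122.963, giving μ = (104.5 − 49.185) / 122.963 = 0.4499.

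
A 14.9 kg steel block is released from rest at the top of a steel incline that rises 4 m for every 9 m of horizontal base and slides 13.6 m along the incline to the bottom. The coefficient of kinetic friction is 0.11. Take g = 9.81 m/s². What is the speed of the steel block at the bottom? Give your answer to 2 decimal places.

The weight component along the incline is mg sin 23.96° = 59.365 N and the normal force is N = mg cos 23.96° = 133.571 N.
Friction up the slope is f = μN = 0.11 × 133.571 = 14.693 N, so the net downslope force is 59.365 − 14.693 = 44.672 N and a = 44.672 / 14.9 = 2.9981 m/s².
Starting from rest over a distance of 13.6 m, v² = 2aL = 2 × 2.9981 × 13.6 = 81.5483, so v = 9.0304 m/s.

9.03 m/s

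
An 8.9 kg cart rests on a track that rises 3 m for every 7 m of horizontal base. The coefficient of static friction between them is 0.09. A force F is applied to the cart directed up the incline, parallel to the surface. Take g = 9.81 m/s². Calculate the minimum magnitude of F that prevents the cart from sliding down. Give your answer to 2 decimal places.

27.17 N

The normal force is N = mg cos 23.20° = 80.250 N. With F at its minimum the cart is on the verge of sliding down, so static friction is at its maximum μ_s N = 0.09 × 80.250 = 7.223 N and acts up the slope.
Equilibrium along the incline: F + μ_s N = mg sin 23.20°, so F = 34.393 − 7.223 = 27.170 N.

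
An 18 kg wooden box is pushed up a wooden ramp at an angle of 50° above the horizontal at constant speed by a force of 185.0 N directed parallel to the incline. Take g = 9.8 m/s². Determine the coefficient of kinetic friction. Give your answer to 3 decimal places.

At constant speed ΣF = 0 along the incline. The applied 185.0 N acts up the slope; the weight component mg sin 50° = 135.130 N and kinetic friction μN both act down the slope.
So 185.0 = 135.130 + μ × 113.388, giving μ = (185.0 − 135.130) / 113.388 = 0.4398.

0.440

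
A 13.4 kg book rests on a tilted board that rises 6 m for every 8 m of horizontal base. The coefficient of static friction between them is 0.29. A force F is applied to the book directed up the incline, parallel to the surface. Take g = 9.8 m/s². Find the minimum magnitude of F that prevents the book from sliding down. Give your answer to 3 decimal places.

48.326 N

The normal force is N = mg cos 36.87° = 105.056 N. With F at its minimum the book is on the verge of sliding down, so static friction is at its maximum μ_s N = 0.29 × 105.056 = 30.466 N and acts up the slope.
Equilibrium along the incline: F + μ_s N = mg sin 36.87°, so F = 78.792 − 30.466 = 48.326 N.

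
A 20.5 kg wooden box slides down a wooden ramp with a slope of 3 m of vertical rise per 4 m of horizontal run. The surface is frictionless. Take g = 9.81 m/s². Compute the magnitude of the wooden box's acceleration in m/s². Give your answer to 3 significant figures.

Resolving the weight along the incline: the component pulling the wooden box down the slope is mg sin 36.87° = 20.5 × 9.81 × 0.6000 = 120.663 N, and the normal force is N = mg cos 36.87° = 20.5 × 9.81 × 0.8000 = 160.884 N.
With no friction the net force along the incline is 120.663 N, so a = g sin 36.87° = 120.663 / 20.5 = 5.8860 m/s².

5.89 m/s²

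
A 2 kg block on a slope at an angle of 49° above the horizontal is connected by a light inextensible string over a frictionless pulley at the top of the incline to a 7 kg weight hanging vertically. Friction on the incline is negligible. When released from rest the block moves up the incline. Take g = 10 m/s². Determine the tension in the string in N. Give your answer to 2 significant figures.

For the block on the incline: the weight component along the slope is m₁g sin 49° = 2 × 10 × 0.7547 = 15.094 N and the normal force is N = m₁g cos 49° = 13.121 N.
Newton's second law for the block (up-slope positive): T − 15.094 = 2 a. For the hanging weight (downward positive): 7 × 10 − T = 7 a.
Adding the two equations eliminates T: 54.906 = 9 a, so a = 6.1007 m/s².
Then from the hanging weight's equation, T = 7 × (10 − 6.1007) = 27.295 N.

27 N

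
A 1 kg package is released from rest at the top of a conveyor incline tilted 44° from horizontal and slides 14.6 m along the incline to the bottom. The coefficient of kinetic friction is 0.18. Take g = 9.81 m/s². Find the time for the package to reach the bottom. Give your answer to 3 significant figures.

The weight component along the incline is mg sin 44° = 6.815 N and the normal force is N = mg cos 44° = 7.057 N.
Friction up the slope is f = μN = 0.18 × 7.057 = 1.270 N, so the net downslope force is 6.815 − 1.270 = 5.545 N and a = 5.545 / 1 = 5.5450 m/s².
Starting from rest, L = ½at², so t = √(2L/a) = √(2 × 14.6 / 5.5450) = 2.2948 s.

2.29 s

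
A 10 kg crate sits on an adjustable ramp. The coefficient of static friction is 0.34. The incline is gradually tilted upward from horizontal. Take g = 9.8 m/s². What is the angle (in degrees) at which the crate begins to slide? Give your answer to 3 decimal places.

At the threshold of sliding, static friction is at its maximum μ_s N and exactly balances the weight component along the incline: mg sin θ = μ_s mg cos θ.
Hence tan θ = μ_s = 0.34, so θ = arctan(0.34) = 18.7780°.

18.778°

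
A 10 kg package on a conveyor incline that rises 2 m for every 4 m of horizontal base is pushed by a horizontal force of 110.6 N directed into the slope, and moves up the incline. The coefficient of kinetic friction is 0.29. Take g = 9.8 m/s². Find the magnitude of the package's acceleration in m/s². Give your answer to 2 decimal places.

The horizontal push has components F cos 26.57° = 110.6 × 0.8944 = 98.921 N up the incline and F sin 26.57° = 110.6 × 0.4472 = 49.460 N pressing into the surface.
The normal force is therefore N = mg cos 26.57° + F sin 26.57° = 87.651 + 49.460 = 137.111 N, and kinetic friction down the slope is μN = 0.29 × 137.111 = 39.762 N.
Along the incline: F cos 26.57° − mg sin 26.57° − μN = ma, so 98.921 − 43.826 − 39.762 = 10 a, giving a = 1.5333 m/s².

1.53 m/s²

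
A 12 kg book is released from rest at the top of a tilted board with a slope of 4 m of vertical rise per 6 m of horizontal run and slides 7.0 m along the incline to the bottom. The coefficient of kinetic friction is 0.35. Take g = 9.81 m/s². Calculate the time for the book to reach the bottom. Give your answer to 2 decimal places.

The weight component along the incline is mg sin 33.69° = 65.299 N and the normal force is N = mg cos 33.69° = 97.949 N.
Friction up the slope is f = μN = 0.35 × 97.949 = 34.282 N, so the net downslope force is 65.299 − 34.282 = 31.017 N and a = 31.017 / 12 = 2.5848 m/s².
Starting from rest, L = ½at², so t = √(2L/a) = √(2 × 7.0 / 2.5848) = 2.3273 s.

2.33 s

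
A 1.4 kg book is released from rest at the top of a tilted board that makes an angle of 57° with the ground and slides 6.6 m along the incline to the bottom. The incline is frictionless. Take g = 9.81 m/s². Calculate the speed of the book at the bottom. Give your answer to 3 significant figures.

10.4 m/s

The weight component along the incline is mg sin 57° = 11.518 N and the normal force is N = mg cos 57° = 7.480 N.
With no friction, a = g sin 57° = 8.2274 m/s².
Starting from rest over a distance of 6.6 m, v² = 2aL = 2 × 8.2274 × 6.6 = 108.6017, so v = 10.4212 m/s.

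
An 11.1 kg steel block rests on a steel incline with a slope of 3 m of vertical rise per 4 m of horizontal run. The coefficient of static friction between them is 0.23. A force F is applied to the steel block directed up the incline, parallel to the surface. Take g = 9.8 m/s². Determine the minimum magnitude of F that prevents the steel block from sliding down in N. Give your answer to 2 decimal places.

45.25 N

The normal force is N = mg cos 36.87° = 87.024 N. With F at its minimum the steel block is on the verge of sliding down, so static friction is at its maximum μ_s N = 0.23 × 87.024 = 20.016 N and acts up the slope.
Equilibrium along the incline: F + μ_s N = mg sin 36.87°, so F = 65.268 − 20.016 = 45.252 N.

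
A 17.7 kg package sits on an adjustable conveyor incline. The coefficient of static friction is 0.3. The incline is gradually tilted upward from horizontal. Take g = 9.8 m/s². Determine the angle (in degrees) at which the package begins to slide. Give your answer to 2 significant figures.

17°

At the threshold of sliding, static friction is at its maximum μ_s N and exactly balances the weight component along the incline: mg sin θ = μ_s mg cos θ.
Hence tan θ = μ_s = 0.3, so θ = arctan(0.3) = 16.6992°.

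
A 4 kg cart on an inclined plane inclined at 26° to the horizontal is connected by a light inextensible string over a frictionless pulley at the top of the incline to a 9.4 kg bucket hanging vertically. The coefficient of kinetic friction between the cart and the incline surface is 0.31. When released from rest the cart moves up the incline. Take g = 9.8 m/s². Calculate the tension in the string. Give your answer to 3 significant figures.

47.2 N

For the cart on the incline: the weight component along the slope is m₁g sin 26° = 4 × 9.8 × 0.4384 = 17.185 N and the normal force is N = m₁g cos 26° = 35.233 N.
Kinetic friction opposes the cart's motion up the incline: f = μN = 0.31 × 35.233 = 10.922 N acting down the slope.
Newton's second law for the cart (up-slope positive): T − 17.185 − 10.922 = 4 a. For the hanging bucket (downward positive): 9.4 × 9.8 − T = 9.4 a.
Adding the two equations eliminates T: 64.013 = 13.4 a, so a = 4.7771 m/s².
Then from the hanging bucket's equation, T = 9.4 × (9.8 − 4.7771) = 47.215 N.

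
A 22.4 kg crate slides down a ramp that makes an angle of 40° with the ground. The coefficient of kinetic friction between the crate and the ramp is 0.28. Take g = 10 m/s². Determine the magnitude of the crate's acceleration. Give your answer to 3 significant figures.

4.28 m/s²

Resolving the weight along the incline: the component pulling the crate down the slope is mg sin 40° = 22.4 × 10 × 0.6428 = 143.987 N, and the normal force is N = mg cos 40° = 22.4 × 10 × 0.7660 = 171.584 N.
Kinetic friction acts up the slope with magnitude f = μN = 0.28 × 171.584 = 48.044 N.
Net force along the incline is 143.987 − 48.044 = 95.943 N, so a = 95.943 / 22.4 = 4.2832 m/s².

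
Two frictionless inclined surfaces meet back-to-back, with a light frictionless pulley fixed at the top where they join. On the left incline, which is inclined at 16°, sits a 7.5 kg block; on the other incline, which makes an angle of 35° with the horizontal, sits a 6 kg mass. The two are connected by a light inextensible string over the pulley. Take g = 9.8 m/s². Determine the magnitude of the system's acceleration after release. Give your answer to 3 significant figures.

Resolve each weight along its own incline: the 7.5 kg mass has component 7.5 × 9.8 × sin 16° = 20.259 N down its slope, and the 6 kg mass has 6 × 9.8 × sin 35° = 33.726 N down its slope.
The 6 kg side's 33.726 N exceeds the other side's 20.259 N, so that mass slides down and the 7.5 kg mass slides up. Taking that direction as positive, Newton's second law for the whole system gives 33.726 − 20.259 = (7.5 + 6) a, so a = 13.467 / 13.5 = 0.9976 m/s².

0.998 m/s²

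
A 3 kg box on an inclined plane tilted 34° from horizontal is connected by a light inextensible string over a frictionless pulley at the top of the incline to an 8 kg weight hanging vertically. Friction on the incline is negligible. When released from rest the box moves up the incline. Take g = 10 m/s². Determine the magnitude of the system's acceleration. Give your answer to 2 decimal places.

5.75 m/s²

For the box on the incline: the weight component along the slope is m₁g sin 34° = 3 × 10 × 0.5592 = 16.776 N and the normal force is N = m₁g cos 34° = 24.871 N.
Newton's second law for the box (up-slope positive): T − 16.776 = 3 a. For the hanging weight (downward positive): 8 × 10 − T = 8 a.
Adding the two equations eliminates T: 63.224 = 11 a, so a = 5.7476 m/s².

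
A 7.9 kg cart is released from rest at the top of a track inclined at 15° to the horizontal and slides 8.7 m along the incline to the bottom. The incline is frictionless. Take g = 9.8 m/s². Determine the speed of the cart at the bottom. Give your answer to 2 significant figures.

The weight component along the incline is mg sin 15° = 20.038 N and the normal force is N = mg cos 15° = 74.782 N.
With no friction, a = g sin 15° = 2.5364 m/s².
Starting from rest over a distance of 8.7 m, v² = 2aL = 2 × 2.5364 × 8.7 = 44.1334, so v = 6.6433 m/s.

6.6 m/s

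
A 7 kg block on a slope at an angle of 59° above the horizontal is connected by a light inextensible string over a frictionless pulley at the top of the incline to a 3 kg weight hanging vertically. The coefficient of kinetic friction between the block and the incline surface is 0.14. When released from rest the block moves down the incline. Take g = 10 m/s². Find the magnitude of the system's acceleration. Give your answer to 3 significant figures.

2.50 m/s²

For the block on the incline: the weight component along the slope is m₁g sin 59° = 7 × 10 × 0.8572 = 60.004 N and the normal force is N = m₁g cos 59° = 36.053 N.
Kinetic friction opposes the block's motion down the incline: f = μN = 0.14 × 36.053 = 5.047 N acting up the slope.
Newton's second law for the block (down-slope positive): 60.004 − 5.047 − T = 7 a. For the hanging weight (upward positive): T − 3 × 10 = 3 a.
Adding the two equations eliminates T: 24.957 = 10 a, so a = 2.4957 m/s².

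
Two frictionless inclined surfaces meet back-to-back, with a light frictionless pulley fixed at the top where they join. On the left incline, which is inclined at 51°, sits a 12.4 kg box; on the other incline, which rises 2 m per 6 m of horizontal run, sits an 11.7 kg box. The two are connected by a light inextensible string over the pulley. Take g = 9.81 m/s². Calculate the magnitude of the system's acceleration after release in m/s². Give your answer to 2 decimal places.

2.42 m/s²

Resolve each weight along its own incline: the 12.4 kg mass has component 12.4 × 9.81 × sin 51° = 94.535 N down its slope, and the 11.7 kg mass has 11.7 × 9.81 × sin 18.43° = 36.296 N down its slope.
The 12.4 kg side's 94.535 N exceeds the other side's 36.296 N, so that mass slides down and the 11.7 kg mass slides up. Taking that direction as positive, Newton's second law for the whole system gives 94.535 − 36.296 = (12.4 + 11.7) a, so a = 58.239 / 24.1 = 2.4166 m/s².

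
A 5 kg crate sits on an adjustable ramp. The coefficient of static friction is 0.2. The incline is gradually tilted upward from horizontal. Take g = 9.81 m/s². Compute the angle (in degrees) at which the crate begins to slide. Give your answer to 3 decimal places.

At the threshold of sliding, static friction is at its maximum μ_s N and exactly balances the weight component along the incline: mg sin θ = μ_s mg cos θ.
Hence tan θ = μ_s = 0.2, so θ = arctan(0.2) = 11.3099°.

11.310°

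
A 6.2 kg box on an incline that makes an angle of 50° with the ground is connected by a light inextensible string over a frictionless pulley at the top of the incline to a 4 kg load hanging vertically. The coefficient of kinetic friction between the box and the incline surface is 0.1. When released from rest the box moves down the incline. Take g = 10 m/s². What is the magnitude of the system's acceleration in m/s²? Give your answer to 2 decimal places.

0.34 m/s²

For the box on the incline: the weight component along the slope is m₁g sin 50° = 6.2 × 10 × 0.7660 = 47.492 N and the normal force is N = m₁g cos 50° = 39.853 N.
Kinetic friction opposes the box's motion down the incline: f = μN = 0.1 × 39.853 = 3.985 N acting up the slope.
Newton's second law for the box (down-slope positive): 47.492 − 3.985 − T = 6.2 a. For the hanging load (upward positive): T − 4 × 10 = 4 a.
Adding the two equations eliminates T: 3.507 = 10.2 a, so a = 0.3438 m/s².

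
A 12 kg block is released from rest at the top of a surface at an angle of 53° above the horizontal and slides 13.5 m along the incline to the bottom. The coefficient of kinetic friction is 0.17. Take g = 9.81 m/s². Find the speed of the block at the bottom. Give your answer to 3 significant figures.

13.6 m/s

The weight component along the incline is mg sin 53° = 94.015 N and the normal force is N = mg cos 53° = 70.846 N.
Friction up the slope is f = μN = 0.17 × 70.846 = 12.044 N, so the net downslope force is 94.015 − 12.044 = 81.971 N and a = 81.971 / 12 = 6.8309 m/s².
Starting from rest over a distance of 13.5 m, v² = 2aL = 2 × 6.8309 × 13.5 = 184.4343, so v = 13.5807 m/s.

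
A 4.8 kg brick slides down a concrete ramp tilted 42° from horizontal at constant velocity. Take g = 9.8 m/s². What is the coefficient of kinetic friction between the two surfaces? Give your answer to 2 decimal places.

0.90

At constant velocity the net force along the incline is zero: mg sin 42° = μ mg cos 42°.
So μ = tan 42° = 0.6691 / 0.7431 = 0.9004.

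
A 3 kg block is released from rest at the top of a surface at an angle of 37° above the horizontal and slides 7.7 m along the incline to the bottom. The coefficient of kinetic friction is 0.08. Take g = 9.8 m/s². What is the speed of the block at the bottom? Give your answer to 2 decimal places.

9.01 m/s

The weight component along the incline is mg sin 37° = 17.693 N and the normal force is N = mg cos 37° = 23.480 N.
Friction up the slope is f = μN = 0.08 × 23.480 = 1.878 N, so the net downslope force is 17.693 − 1.878 = 15.815 N and a = 15.815 / 3 = 5.2717 m/s².
Starting from rest over a distance of 7.7 m, v² = 2aL = 2 × 5.2717 × 7.7 = 81.1842, so v = 9.0102 m/s.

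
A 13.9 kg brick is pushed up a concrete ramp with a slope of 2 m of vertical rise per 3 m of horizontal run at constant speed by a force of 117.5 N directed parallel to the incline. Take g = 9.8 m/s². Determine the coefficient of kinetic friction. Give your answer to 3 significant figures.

At constant speed ΣF = 0 along the incline. The applied 117.5 N acts up the slope; the weight component mg sin 33.69° = 75.561 N and kinetic friction μN both act down the slope.
So 117.5 = 75.561 + μ × 113.342, giving μ = (117.5 − 75.561) / 113.342 = 0.3700.

0.370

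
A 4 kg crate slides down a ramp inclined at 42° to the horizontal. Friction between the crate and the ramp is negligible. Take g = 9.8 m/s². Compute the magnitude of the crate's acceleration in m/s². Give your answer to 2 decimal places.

Resolving the weight along the incline: the component pulling the crate down the slope is mg sin 42° = 4 × 9.8 × 0.6691 = 26.229 N, and the normal force is N = mg cos 42° = 4 × 9.8 × 0.7431 = 29.130 N.
With no friction the net force along the incline is 26.229 N, so a = g sin 42° = 26.229 / 4 = 6.5572 m/s².

6.56 m/s²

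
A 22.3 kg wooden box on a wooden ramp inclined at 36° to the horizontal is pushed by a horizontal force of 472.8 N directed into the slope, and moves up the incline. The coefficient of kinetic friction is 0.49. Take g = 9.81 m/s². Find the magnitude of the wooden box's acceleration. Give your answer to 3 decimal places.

The horizontal push has components F cos 36° = 472.8 × 0.8090 = 382.495 N up the incline and F sin 36° = 472.8 × 0.5878 = 277.912 N pressing into the surface.
The normal force is therefore N = mg cos 36° + F sin 36° = 176.979 + 277.912 = 454.891 N, and kinetic friction down the slope is μN = 0.49 × 454.891 = 222.897 N.
Along the incline: F cos 36° − mg sin 36° − μN = ma, so 382.495 − 128.589 − 222.897 = 22.3 a, giving a = 1.3905 m/s².

1.391 m/s²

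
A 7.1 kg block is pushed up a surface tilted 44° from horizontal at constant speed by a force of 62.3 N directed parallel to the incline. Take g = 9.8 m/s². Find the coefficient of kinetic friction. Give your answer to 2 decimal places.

At constant speed ΣF = 0 along the incline. The applied 62.3 N acts up the slope; the weight component mg sin 44° = 48.334 N and kinetic friction μN both act down the slope.
So 62.3 = 48.334 + μ × 50.052, giving μ = (62.3 − 48.334) / 50.052 = 0.2790.

0.28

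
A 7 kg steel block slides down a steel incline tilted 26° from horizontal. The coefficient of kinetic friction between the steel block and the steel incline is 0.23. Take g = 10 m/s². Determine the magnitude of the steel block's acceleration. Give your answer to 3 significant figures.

Resolving the weight along the incline: the component pulling the steel block down the slope is mg sin 26° = 7 × 10 × 0.4384 = 30.688 N, and the normal force is N = mg cos 26° = 7 × 10 × 0.8988 = 62.916 N.
Kinetic friction acts up the slope with magnitude f = μN = 0.23 × 62.916 = 14.471 N.
Net force along the incline is 30.688 − 14.471 = 16.217 N, so a = 16.217 / 7 = 2.3167 m/s².

2.32 m/s²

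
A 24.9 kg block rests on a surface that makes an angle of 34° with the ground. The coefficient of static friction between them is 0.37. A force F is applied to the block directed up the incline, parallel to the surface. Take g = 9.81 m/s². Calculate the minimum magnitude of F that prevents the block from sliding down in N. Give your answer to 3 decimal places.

61.665 N

The normal force is N = mg cos 34° = 202.508 N. With F at its minimum the block is on the verge of sliding down, so static friction is at its maximum μ_s N = 0.37 × 202.508 = 74.928 N and acts up the slope.
Equilibrium along the incline: F + μ_s N = mg sin 34°, so F = 136.593 − 74.928 = 61.665 N.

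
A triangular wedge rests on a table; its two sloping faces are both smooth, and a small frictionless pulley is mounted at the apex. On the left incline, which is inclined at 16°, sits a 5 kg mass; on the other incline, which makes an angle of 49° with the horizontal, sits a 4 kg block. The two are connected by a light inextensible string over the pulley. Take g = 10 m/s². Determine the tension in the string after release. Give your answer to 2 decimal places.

22.90 N

Resolve each weight along its own incline: the 5 kg mass has component 5 × 10 × sin 16° = 13.782 N down its slope, and the 4 kg mass has 4 × 10 × sin 49° = 30.188 N down its slope.
The 4 kg side's 30.188 N exceeds the other side's 13.782 N, so that mass slides down and the 5 kg mass slides up. Taking that direction as positive, Newton's second law for the whole system gives 30.188 − 13.782 = (5 + 4) a, so a = 16.406 / 9 = 1.8229 m/s².
For the 5 kg mass (up-slope positive): T − 13.782 = 5 × 1.8229, so T = 22.896 N.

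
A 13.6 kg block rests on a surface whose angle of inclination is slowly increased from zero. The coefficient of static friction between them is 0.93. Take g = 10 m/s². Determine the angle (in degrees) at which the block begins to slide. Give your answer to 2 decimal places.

At the threshold of sliding, static friction is at its maximum μ_s N and exactly balances the weight component along the incline: mg sin θ = μ_s mg cos θ.
Hence tan θ = μ_s = 0.93, so θ = arctan(0.93) = 42.9228°.

42.92°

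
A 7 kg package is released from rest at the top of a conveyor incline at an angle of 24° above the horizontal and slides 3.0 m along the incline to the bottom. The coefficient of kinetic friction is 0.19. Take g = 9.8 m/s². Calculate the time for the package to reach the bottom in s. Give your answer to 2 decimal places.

1.62 s

The weight component along the incline is mg sin 24° = 27.902 N and the normal force is N = mg cos 24° = 62.669 N.
Friction up the slope is f = μN = 0.19 × 62.669 = 11.907 N, so the net downslope force is 27.902 − 11.907 = 15.995 N and a = 15.995 / 7 = 2.2850 m/s².
Starting from rest, L = ½at², so t = √(2L/a) = √(2 × 3.0 / 2.2850) = 1.6204 s.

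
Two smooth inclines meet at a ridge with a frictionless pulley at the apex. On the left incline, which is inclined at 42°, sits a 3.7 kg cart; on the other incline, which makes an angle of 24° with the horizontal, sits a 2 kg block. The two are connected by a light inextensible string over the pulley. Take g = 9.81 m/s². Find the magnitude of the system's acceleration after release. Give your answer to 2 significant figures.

2.9 m/s²

Resolve each weight along its own incline: the 3.7 kg mass has component 3.7 × 9.81 × sin 42° = 24.287 N down its slope, and the 2 kg mass has 2 × 9.81 × sin 24° = 7.980 N down its slope.
The 3.7 kg side's 24.287 N exceeds the other side's 7.980 N, so that mass slides down and the 2 kg mass slides up. Taking that direction as positive, Newton's second law for the whole system gives 24.287 − 7.980 = (3.7 + 2) a, so a = 16.307 / 5.7 = 2.8609 m/s².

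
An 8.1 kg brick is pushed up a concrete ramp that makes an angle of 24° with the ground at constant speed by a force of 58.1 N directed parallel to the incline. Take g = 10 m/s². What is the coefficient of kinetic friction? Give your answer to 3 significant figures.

At constant speed ΣF = 0 along the incline. The applied 58.1 N acts up the slope; the weight component mg sin 24° = 32.946 N and kinetic friction μN both act down the slope.
So 58.1 = 32.946 + μ × 73.997, giving μ = (58.1 − 32.946) / 73.997 = 0.3399.

0.340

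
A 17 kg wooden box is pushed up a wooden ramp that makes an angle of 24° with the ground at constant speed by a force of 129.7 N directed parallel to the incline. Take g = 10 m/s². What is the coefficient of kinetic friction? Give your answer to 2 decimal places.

0.39

At constant speed ΣF = 0 along the incline. The applied 129.7 N acts up the slope; the weight component mg sin 24° = 69.145 N and kinetic friction μN both act down the slope.
So 129.7 = 69.145 + μ × 155.303, giving μ = (129.7 − 69.145) / 155.303 = 0.3899.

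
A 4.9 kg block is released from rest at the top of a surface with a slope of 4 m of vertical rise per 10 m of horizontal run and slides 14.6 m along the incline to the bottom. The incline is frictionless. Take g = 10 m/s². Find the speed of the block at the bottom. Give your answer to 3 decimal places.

The weight component along the incline is mg sin 21.80° = 18.198 N and the normal force is N = mg cos 21.80° = 45.495 N.
With no friction, a = g sin 21.80° = 3.7139 m/s².
Starting from rest over a distance of 14.6 m, v² = 2aL = 2 × 3.7139 × 14.6 = 108.4459, so v = 10.4137 m/s.

10.414 m/s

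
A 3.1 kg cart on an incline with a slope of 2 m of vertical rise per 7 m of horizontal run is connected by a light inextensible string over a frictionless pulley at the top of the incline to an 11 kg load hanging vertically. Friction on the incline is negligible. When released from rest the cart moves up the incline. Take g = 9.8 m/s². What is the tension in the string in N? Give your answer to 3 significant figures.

30.2 N

For the cart on the incline: the weight component along the slope is m₁g sin 15.95° = 3.1 × 9.8 × 0.2747 = 8.345 N and the normal force is N = m₁g cos 15.95° = 29.211 N.
Newton's second law for the cart (up-slope positive): T − 8.345 = 3.1 a. For the hanging load (downward positive): 11 × 9.8 − T = 11 a.
Adding the two equations eliminates T: 99.455 = 14.1 a, so a = 7.0535 m/s².
Then from the hanging load's equation, T = 11 × (9.8 − 7.0535) = 30.212 N.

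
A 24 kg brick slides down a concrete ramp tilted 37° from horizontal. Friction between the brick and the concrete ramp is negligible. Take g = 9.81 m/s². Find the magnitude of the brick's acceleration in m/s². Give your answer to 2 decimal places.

Resolving the weight along the incline: the component pulling the brick down the slope is mg sin 37° = 24 × 9.81 × 0.6018 = 141.688 N, and the normal force is N = mg cos 37° = 24 × 9.81 × 0.7986 = 188.022 N.
With no friction the net force along the incline is 141.688 N, so a = g sin 37° = 141.688 / 24 = 5.9037 m/s².

5.90 m/s²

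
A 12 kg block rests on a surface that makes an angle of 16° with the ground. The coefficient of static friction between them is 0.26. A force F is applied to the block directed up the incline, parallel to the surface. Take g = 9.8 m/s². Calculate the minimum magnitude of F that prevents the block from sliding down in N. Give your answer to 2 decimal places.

The normal force is N = mg cos 16° = 113.044 N. With F at its minimum the block is on the verge of sliding down, so static friction is at its maximum μ_s N = 0.26 × 113.044 = 29.391 N and acts up the slope.
Equilibrium along the incline: F + μ_s N = mg sin 16°, so F = 32.415 − 29.391 = 3.024 N.

3.02 N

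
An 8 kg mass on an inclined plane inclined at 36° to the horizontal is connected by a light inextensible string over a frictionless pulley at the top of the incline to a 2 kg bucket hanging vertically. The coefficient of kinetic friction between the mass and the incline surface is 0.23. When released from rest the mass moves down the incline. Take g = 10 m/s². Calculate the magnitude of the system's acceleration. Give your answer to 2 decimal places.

For the mass on the incline: the weight component along the slope is m₁g sin 36° = 8 × 10 × 0.5878 = 47.024 N and the normal force is N = m₁g cos 36° = 64.721 N.
Kinetic friction opposes the mass's motion down the incline: f = μN = 0.23 × 64.721 = 14.886 N acting up the slope.
Newton's second law for the mass (down-slope positive): 47.024 − 14.886 − T = 8 a. For the hanging bucket (upward positive): T − 2 × 10 = 2 a.
Adding the two equations eliminates T: 12.138 = 10 a, so a = 1.2138 m/s².

1.21 m/s²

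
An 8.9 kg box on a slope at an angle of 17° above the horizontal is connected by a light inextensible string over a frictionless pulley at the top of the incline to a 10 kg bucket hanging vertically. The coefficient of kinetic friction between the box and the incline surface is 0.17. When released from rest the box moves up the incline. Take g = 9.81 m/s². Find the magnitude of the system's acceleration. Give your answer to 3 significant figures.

For the box on the incline: the weight component along the slope is m₁g sin 17° = 8.9 × 9.81 × 0.2924 = 25.529 N and the normal force is N = m₁g cos 17° = 83.494 N.
Kinetic friction opposes the box's motion up the incline: f = μN = 0.17 × 83.494 = 14.194 N acting down the slope.
Newton's second law for the box (up-slope positive): T − 25.529 − 14.194 = 8.9 a. For the hanging bucket (downward positive): 10 × 9.81 − T = 10 a.
Adding the two equations eliminates T: 58.377 = 18.9 a, so a = 3.0887 m/s².

3.09 m/s²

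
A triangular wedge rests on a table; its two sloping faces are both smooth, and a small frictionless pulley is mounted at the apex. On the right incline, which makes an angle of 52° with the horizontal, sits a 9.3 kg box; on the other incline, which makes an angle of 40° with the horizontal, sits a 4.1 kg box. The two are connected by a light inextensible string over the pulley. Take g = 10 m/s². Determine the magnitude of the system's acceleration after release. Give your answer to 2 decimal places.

3.50 m/s²

Resolve each weight along its own incline: the 9.3 kg mass has component 9.3 × 10 × sin 52° = 73.285 N down its slope, and the 4.1 kg mass has 4.1 × 10 × sin 40° = 26.354 N down its slope.
The 9.3 kg side's 73.285 N exceeds the other side's 26.354 N, so that mass slides down and the 4.1 kg mass slides up. Taking that direction as positive, Newton's second law for the whole system gives 73.285 − 26.354 = (9.3 + 4.1) a, so a = 46.931 / 13.4 = 3.5023 m/s².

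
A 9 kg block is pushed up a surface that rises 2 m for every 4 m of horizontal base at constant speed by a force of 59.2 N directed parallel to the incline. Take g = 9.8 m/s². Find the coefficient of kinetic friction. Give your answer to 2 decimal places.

0.25

At constant speed ΣF = 0 along the incline. The applied 59.2 N acts up the slope; the weight component mg sin 26.57° = 39.444 N and kinetic friction μN both act down the slope.
So 59.2 = 39.444 + μ × 78.888, giving μ = (59.2 − 39.444) / 78.888 = 0.2504.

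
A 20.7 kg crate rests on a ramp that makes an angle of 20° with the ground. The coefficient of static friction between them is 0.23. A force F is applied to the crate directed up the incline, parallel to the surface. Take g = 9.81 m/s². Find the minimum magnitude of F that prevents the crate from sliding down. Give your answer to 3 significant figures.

25.6 N

The normal force is N = mg cos 20° = 190.821 N. With F at its minimum the crate is on the verge of sliding down, so static friction is at its maximum μ_s N = 0.23 × 190.821 = 43.889 N and acts up the slope.
Equilibrium along the incline: F + μ_s N = mg sin 20°, so F = 69.453 − 43.889 = 25.564 N.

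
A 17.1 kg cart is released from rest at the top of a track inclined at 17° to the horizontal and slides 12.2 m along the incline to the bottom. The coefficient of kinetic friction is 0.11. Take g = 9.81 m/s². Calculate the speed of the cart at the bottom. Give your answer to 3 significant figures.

The weight component along the incline is mg sin 17° = 49.046 N and the normal force is N = mg cos 17° = 160.421 N.
Friction up the slope is f = μN = 0.11 × 160.421 = 17.646 N, so the net downslope force is 49.046 − 17.646 = 31.400 N and a = 31.400 / 17.1 = 1.8363 m/s².
Starting from rest over a distance of 12.2 m, v² = 2aL = 2 × 1.8363 × 12.2 = 44.8057, so v = 6.6937 m/s.

6.69 m/s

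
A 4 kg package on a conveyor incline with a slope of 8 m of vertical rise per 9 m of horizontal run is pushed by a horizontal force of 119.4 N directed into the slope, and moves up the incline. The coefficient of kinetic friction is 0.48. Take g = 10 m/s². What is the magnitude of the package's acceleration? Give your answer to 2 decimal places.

2.56 m/s²

The horizontal push has components F cos 41.63° = 119.4 × 0.7474 = 89.240 N up the incline and F sin 41.63° = 119.4 × 0.6644 = 79.329 N pressing into the surface.
The normal force is therefore N = mg cos 41.63° + F sin 41.63° = 29.896 + 79.329 = 109.225 N, and kinetic friction down the slope is μN = 0.48 × 109.225 = 52.428 N.
Along the incline: F cos 41.63° − mg sin 41.63° − μN = ma, so 89.240 − 26.576 − 52.428 = 4 a, giving a = 2.5590 m/s².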